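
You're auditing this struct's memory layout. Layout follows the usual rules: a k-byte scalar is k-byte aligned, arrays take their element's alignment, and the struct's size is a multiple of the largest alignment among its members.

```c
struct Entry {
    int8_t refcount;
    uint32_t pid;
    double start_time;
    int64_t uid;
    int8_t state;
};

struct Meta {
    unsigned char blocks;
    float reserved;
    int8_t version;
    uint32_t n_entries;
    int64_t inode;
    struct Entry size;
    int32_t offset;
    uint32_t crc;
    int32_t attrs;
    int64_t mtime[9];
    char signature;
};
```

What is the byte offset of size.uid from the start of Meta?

40

Entry: @0: refcount [1B, align 1] → 1; +3 pad (align 4); @4: pid [4B, align 4] → 8; @8: start_time [8B, align 8] → 16; @16: uid [8B, align 8] → 24; @24: state [1B, align 1] → 25; +7 tail pad (align 8); size 32, align 8
@0: blocks [1B, align 1] → 1
+3 pad (align 4)
@4: reserved [4B, align 4] → 8
@8: version [1B, align 1] → 9
+3 pad (align 4)
@12: n_entries [4B, align 4] → 16
@16: inode [8B, align 8] → 24
@24: size [32B, align 8] → 56
within Entry: uid at 16
24 + 16 = 40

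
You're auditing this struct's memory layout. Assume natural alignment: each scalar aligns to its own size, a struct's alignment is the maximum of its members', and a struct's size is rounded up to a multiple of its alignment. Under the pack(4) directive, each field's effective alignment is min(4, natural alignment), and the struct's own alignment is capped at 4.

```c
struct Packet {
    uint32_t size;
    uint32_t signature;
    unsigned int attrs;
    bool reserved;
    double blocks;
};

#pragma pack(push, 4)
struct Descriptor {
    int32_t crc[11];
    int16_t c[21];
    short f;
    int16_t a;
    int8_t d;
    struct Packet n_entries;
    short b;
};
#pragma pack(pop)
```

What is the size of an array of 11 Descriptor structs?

Packet: @0: size [4B, align 4] → 4; @4: signature [4B, align 4] → 8; @8: attrs [4B, align 4] → 12; @12: reserved [1B, align 1] → 13; +3 pad (align 8); @16: blocks [8B, align 8] → 24; size 24, align 8
@0: crc [44B, align 4] → 44
@44: c [42B, align 2] → 86
@86: f [2B, align 2] → 88
@88: a [2B, align 2] → 90
@90: d [1B, align 1] → 91
+1 pad (align 4)
@92: n_entries [24B, align 4] → 116
@116: b [2B, align 2] → 118
+2 tail pad (align 4)
size 120, align 4
array of 11: 11 × 120 = 1320

1320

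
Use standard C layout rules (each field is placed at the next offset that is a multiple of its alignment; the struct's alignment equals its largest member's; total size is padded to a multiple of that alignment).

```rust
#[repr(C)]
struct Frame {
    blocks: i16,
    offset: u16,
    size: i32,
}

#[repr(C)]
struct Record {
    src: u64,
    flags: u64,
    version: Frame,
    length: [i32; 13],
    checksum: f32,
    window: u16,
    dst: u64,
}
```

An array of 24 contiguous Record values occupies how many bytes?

2304

Frame: blocks at 0 (size 2, align 2) → ends 2; offset at 2 (size 2, align 2) → ends 4; size at 4 (size 4, align 4) → ends 8; total 8 bytes, alignment 4
src at 0 (size 8, align 8) → ends 8
flags at 8 (size 8, align 8) → ends 16
version at 16 (size 8, align 4) → ends 24
length at 24 (size 52, align 4) → ends 76
checksum at 76 (size 4, align 4) → ends 80
window at 80 (size 2, align 2) → ends 82
pad 6 to align 8 for dst
dst at 88 (size 8, align 8) → ends 96
total 96 bytes, alignment 8
array of 24: 24 × 96 = 2304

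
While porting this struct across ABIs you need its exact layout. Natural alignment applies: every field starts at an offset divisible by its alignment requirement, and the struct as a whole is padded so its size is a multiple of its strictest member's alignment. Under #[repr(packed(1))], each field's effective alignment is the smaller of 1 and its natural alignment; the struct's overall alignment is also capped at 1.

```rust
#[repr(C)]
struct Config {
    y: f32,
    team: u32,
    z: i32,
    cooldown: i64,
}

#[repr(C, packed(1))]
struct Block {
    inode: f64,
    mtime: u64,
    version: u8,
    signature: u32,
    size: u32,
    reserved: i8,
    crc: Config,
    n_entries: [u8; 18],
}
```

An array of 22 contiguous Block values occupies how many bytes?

1496

Config: @0: y [4B, align 4] → 4; @4: team [4B, align 4] → 8; @8: z [4B, align 4] → 12; +4 pad (align 8); @16: cooldown [8B, align 8] → 24; size 24, align 8
@0: inode [8B, align 1] → 8
@8: mtime [8B, align 1] → 16
@16: version [1B, align 1] → 17
@17: signature [4B, align 1] → 21
@21: size [4B, align 1] → 25
@25: reserved [1B, align 1] → 26
@26: crc [24B, align 1] → 50
@50: n_entries [18B, align 1] → 68
size 68, align 1
array of 22: 22 × 68 = 1496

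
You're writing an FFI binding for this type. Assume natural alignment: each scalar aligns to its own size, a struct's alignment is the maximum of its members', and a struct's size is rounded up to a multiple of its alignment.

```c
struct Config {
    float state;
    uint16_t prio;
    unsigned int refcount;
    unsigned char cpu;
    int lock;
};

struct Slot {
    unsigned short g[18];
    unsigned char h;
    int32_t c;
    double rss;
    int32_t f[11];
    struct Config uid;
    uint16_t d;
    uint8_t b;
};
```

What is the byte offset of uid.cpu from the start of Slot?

Config: @0: state [4B, align 4] → 4; @4: prio [2B, align 2] → 6; +2 pad (align 4); @8: refcount [4B, align 4] → 12; @12: cpu [1B, align 1] → 13; +3 pad (align 4); @16: lock [4B, align 4] → 20; size 20, align 4
@0: g [36B, align 2] → 36
@36: h [1B, align 1] → 37
+3 pad (align 4)
@40: c [4B, align 4] → 44
+4 pad (align 8)
@48: rss [8B, align 8] → 56
@56: f [44B, align 4] → 100
@100: uid [20B, align 4] → 120
within Config: cpu at 12
100 + 12 = 112

112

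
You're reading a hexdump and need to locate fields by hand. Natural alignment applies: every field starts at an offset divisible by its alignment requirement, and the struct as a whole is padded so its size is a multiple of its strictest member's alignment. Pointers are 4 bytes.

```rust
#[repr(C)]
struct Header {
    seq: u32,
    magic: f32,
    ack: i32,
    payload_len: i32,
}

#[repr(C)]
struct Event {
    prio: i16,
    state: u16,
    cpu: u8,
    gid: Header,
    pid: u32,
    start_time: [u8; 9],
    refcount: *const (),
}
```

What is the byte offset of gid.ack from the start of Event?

16

Header: seq at 0 (size 4, align 4) → ends 4; magic at 4 (size 4, align 4) → ends 8; ack at 8 (size 4, align 4) → ends 12; payload_len at 12 (size 4, align 4) → ends 16; total 16 bytes, alignment 4
prio at 0 (size 2, align 2) → ends 2
state at 2 (size 2, align 2) → ends 4
cpu at 4 (size 1, align 1) → ends 5
pad 3 to align 4 for gid
gid at 8 (size 16, align 4) → ends 24
within Header: ack at 8
8 + 8 = 16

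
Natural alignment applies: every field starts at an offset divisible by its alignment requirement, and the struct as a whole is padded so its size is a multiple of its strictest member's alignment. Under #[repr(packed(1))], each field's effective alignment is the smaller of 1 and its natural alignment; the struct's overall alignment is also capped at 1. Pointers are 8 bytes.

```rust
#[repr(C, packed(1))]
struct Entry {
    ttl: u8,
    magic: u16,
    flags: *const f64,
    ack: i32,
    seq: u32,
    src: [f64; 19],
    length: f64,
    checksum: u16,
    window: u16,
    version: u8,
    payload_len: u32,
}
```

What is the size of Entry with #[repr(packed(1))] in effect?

188

ttl at 0 (size 1, align 1) → ends 1
magic at 1 (size 2, align 1) → ends 3
flags at 3 (size 8, align 1) → ends 11
ack at 11 (size 4, align 1) → ends 15
seq at 15 (size 4, align 1) → ends 19
src at 19 (size 152, align 1) → ends 171
length at 171 (size 8, align 1) → ends 179
checksum at 179 (size 2, align 1) → ends 181
window at 181 (size 2, align 1) → ends 183
version at 183 (size 1, align 1) → ends 184
payload_len at 184 (size 4, align 1) → ends 188
total 188 bytes, alignment 1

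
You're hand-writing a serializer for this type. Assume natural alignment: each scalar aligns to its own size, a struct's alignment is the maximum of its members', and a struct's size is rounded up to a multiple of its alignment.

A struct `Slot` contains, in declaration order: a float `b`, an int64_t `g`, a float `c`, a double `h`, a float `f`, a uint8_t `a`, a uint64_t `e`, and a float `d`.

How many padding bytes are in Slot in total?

@0: b [4B, align 4] → 4
+4 pad (align 8)
@8: g [8B, align 8] → 16
@16: c [4B, align 4] → 20
+4 pad (align 8)
@24: h [8B, align 8] → 32
@32: f [4B, align 4] → 36
@36: a [1B, align 1] → 37
+3 pad (align 8)
@40: e [8B, align 8] → 48
@48: d [4B, align 4] → 52
+4 tail pad (align 8)
size 56, align 8
data bytes 41, size 56 → padding 15

15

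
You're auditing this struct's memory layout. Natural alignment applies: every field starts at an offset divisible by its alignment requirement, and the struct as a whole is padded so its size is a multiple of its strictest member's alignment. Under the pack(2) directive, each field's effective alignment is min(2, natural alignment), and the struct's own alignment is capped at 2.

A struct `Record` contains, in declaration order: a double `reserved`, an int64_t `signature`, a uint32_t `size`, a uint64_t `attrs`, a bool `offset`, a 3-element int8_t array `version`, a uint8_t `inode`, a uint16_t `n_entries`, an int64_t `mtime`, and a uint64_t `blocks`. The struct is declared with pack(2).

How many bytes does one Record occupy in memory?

0..8  reserved  (8B, 2-aligned)
8..16  signature  (8B, 2-aligned)
16..20  size  (4B, 2-aligned)
20..28  attrs  (8B, 2-aligned)
28..29  offset  (1B, 1-aligned)
29..32  version  (3B, 1-aligned)
32..33  inode  (1B, 1-aligned)
33..34  -- padding (1B)
34..36  n_entries  (2B, 2-aligned)
36..44  mtime  (8B, 2-aligned)
44..52  blocks  (8B, 2-aligned)
sizeof = 52, alignof = 2

52 bytes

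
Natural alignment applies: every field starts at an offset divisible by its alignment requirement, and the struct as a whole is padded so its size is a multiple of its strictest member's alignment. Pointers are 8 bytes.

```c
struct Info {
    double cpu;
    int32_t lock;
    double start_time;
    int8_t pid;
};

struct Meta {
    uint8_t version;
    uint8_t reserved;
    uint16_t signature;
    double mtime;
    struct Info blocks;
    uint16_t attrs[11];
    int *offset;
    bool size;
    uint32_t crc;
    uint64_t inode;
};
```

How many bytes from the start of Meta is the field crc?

84

Info: 0..8  cpu  (8B, 8-aligned); 8..12  lock  (4B, 4-aligned); 12..16  -- padding (4B); 16..24  start_time  (8B, 8-aligned); 24..25  pid  (1B, 1-aligned); 25..32  -- tail padding (7B); sizeof = 32, alignof = 8
0..1  version  (1B, 1-aligned)
1..2  reserved  (1B, 1-aligned)
2..4  signature  (2B, 2-aligned)
4..8  -- padding (4B)
8..16  mtime  (8B, 8-aligned)
16..48  blocks  (32B, 8-aligned)
48..70  attrs  (22B, 2-aligned)
70..72  -- padding (2B)
72..80  offset  (8B, 8-aligned)
80..81  size  (1B, 1-aligned)
81..84  -- padding (3B)
84..88  crc  (4B, 4-aligned)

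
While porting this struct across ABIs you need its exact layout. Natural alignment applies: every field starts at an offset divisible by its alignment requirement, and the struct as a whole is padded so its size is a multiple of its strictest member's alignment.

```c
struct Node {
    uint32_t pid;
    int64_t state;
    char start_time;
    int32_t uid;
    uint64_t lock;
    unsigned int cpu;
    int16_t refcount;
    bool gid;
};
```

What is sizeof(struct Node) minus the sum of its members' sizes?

8

0..4  pid  (4B, 4-aligned)
4..8  -- padding (4B)
8..16  state  (8B, 8-aligned)
16..17  start_time  (1B, 1-aligned)
17..20  -- padding (3B)
20..24  uid  (4B, 4-aligned)
24..32  lock  (8B, 8-aligned)
32..36  cpu  (4B, 4-aligned)
36..38  refcount  (2B, 2-aligned)
38..39  gid  (1B, 1-aligned)
39..40  -- tail padding (1B)
sizeof = 40, alignof = 8
data bytes 32, size 40 → padding 8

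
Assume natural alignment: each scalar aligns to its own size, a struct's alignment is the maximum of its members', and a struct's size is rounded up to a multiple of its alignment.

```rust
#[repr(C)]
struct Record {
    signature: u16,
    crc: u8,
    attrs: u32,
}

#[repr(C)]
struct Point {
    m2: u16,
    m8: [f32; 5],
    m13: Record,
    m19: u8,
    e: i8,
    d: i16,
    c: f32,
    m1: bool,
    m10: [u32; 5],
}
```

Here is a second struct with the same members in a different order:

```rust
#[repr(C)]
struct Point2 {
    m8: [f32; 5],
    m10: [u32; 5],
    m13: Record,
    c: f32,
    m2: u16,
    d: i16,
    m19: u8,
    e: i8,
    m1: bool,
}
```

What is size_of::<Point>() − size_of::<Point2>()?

Record: signature at 0 (size 2, align 2) → ends 2; crc at 2 (size 1, align 1) → ends 3; pad 1 to align 4 for attrs; attrs at 4 (size 4, align 4) → ends 8; total 8 bytes, alignment 4
m2 at 0 (size 2, align 2) → ends 2
pad 2 to align 4 for m8
m8 at 4 (size 20, align 4) → ends 24
m13 at 24 (size 8, align 4) → ends 32
m19 at 32 (size 1, align 1) → ends 33
e at 33 (size 1, align 1) → ends 34
d at 34 (size 2, align 2) → ends 36
c at 36 (size 4, align 4) → ends 40
m1 at 40 (size 1, align 1) → ends 41
pad 3 to align 4 for m10
m10 at 44 (size 20, align 4) → ends 64
total 64 bytes, alignment 4
— Point2 —
m8 at 0 (size 20, align 4) → ends 20
m10 at 20 (size 20, align 4) → ends 40
m13 at 40 (size 8, align 4) → ends 48
c at 48 (size 4, align 4) → ends 52
m2 at 52 (size 2, align 2) → ends 54
d at 54 (size 2, align 2) → ends 56
m19 at 56 (size 1, align 1) → ends 57
e at 57 (size 1, align 1) → ends 58
m1 at 58 (size 1, align 1) → ends 59
tail pad 1 to reach multiple of 4
total 60 bytes, alignment 4
64 − 60 = 4

4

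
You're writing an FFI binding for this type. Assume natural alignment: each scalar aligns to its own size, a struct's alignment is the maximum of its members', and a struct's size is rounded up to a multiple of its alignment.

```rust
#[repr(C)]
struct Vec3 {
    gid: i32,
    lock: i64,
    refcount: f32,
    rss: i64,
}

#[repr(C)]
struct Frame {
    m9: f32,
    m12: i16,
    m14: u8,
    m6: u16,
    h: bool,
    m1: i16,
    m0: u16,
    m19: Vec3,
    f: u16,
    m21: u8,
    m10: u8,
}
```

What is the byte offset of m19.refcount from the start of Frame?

Vec3: gid at 0 (size 4, align 4) → ends 4; pad 4 to align 8 for lock; lock at 8 (size 8, align 8) → ends 16; refcount at 16 (size 4, align 4) → ends 20; pad 4 to align 8 for rss; rss at 24 (size 8, align 8) → ends 32; total 32 bytes, alignment 8
m9 at 0 (size 4, align 4) → ends 4
m12 at 4 (size 2, align 2) → ends 6
m14 at 6 (size 1, align 1) → ends 7
pad 1 to align 2 for m6
m6 at 8 (size 2, align 2) → ends 10
h at 10 (size 1, align 1) → ends 11
pad 1 to align 2 for m1
m1 at 12 (size 2, align 2) → ends 14
m0 at 14 (size 2, align 2) → ends 16
m19 at 16 (size 32, align 8) → ends 48
within Vec3: refcount at 16
16 + 16 = 32

32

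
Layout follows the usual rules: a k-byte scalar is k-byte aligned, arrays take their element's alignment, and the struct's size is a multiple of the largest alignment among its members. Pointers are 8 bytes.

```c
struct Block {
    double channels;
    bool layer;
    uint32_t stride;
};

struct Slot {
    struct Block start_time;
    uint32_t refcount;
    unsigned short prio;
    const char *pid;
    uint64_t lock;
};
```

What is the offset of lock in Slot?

Block: channels at 0 (size 8, align 8) → ends 8; layer at 8 (size 1, align 1) → ends 9; pad 3 to align 4 for stride; stride at 12 (size 4, align 4) → ends 16; total 16 bytes, alignment 8
start_time at 0 (size 16, align 8) → ends 16
refcount at 16 (size 4, align 4) → ends 20
prio at 20 (size 2, align 2) → ends 22
pad 2 to align 8 for pid
pid at 24 (size 8, align 8) → ends 32
lock at 32 (size 8, align 8) → ends 40

32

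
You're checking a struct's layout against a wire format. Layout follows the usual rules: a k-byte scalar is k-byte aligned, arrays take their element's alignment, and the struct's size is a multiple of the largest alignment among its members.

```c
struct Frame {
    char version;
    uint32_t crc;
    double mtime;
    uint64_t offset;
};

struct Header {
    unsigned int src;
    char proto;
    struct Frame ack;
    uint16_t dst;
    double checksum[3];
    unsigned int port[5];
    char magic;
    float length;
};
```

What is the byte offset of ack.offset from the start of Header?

24

Frame: 0..1  version  (1B, 1-aligned); 1..4  -- padding (3B); 4..8  crc  (4B, 4-aligned); 8..16  mtime  (8B, 8-aligned); 16..24  offset  (8B, 8-aligned); sizeof = 24, alignof = 8
0..4  src  (4B, 4-aligned)
4..5  proto  (1B, 1-aligned)
5..8  -- padding (3B)
8..32  ack  (24B, 8-aligned)
within Frame: offset at 16
8 + 16 = 24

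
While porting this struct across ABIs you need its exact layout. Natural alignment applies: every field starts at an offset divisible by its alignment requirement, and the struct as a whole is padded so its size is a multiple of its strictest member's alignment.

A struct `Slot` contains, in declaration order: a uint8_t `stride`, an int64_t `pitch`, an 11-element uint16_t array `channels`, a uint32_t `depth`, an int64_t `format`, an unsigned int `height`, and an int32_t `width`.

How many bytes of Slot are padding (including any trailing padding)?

13

0..1  stride  (1B, 1-aligned)
1..8  -- padding (7B)
8..16  pitch  (8B, 8-aligned)
16..38  channels  (22B, 2-aligned)
38..40  -- padding (2B)
40..44  depth  (4B, 4-aligned)
44..48  -- padding (4B)
48..56  format  (8B, 8-aligned)
56..60  height  (4B, 4-aligned)
60..64  width  (4B, 4-aligned)
sizeof = 64, alignof = 8
data bytes 51, size 64 → padding 13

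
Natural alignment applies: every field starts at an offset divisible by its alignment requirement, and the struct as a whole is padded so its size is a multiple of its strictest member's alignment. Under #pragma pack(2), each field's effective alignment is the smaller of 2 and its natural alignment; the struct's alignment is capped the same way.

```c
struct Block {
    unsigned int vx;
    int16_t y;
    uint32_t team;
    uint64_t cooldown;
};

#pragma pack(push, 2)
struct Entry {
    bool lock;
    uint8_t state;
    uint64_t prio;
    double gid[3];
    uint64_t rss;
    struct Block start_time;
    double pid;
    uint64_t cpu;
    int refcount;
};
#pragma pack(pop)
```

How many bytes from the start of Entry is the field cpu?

Block: 0..4  vx  (4B, 4-aligned); 4..6  y  (2B, 2-aligned); 6..8  -- padding (2B); 8..12  team  (4B, 4-aligned); 12..16  -- padding (4B); 16..24  cooldown  (8B, 8-aligned); sizeof = 24, alignof = 8
0..1  lock  (1B, 1-aligned)
1..2  state  (1B, 1-aligned)
2..10  prio  (8B, 2-aligned)
10..34  gid  (24B, 2-aligned)
34..42  rss  (8B, 2-aligned)
42..66  start_time  (24B, 2-aligned)
66..74  pid  (8B, 2-aligned)
74..82  cpu  (8B, 2-aligned)

74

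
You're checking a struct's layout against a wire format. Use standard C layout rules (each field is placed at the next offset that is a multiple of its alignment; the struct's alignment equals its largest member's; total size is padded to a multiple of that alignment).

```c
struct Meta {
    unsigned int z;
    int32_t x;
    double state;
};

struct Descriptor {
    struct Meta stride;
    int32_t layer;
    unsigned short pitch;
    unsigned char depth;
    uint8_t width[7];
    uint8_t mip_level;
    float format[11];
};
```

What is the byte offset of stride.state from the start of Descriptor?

Meta: z at 0 (size 4, align 4) → ends 4; x at 4 (size 4, align 4) → ends 8; state at 8 (size 8, align 8) → ends 16; total 16 bytes, alignment 8
stride at 0 (size 16, align 8) → ends 16
within Meta: state at 8
0 + 8 = 8

8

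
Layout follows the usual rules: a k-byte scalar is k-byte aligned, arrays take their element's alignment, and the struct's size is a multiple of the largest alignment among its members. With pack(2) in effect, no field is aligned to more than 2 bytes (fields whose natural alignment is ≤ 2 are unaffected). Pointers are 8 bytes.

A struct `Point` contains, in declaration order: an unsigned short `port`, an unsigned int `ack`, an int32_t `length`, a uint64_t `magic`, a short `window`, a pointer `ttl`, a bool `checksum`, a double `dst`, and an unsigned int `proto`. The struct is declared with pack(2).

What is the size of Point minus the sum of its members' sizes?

0..2  port  (2B, 2-aligned)
2..6  ack  (4B, 2-aligned)
6..10  length  (4B, 2-aligned)
10..18  magic  (8B, 2-aligned)
18..20  window  (2B, 2-aligned)
20..28  ttl  (8B, 2-aligned)
28..29  checksum  (1B, 1-aligned)
29..30  -- padding (1B)
30..38  dst  (8B, 2-aligned)
38..42  proto  (4B, 2-aligned)
sizeof = 42, alignof = 2
data bytes 41, size 42 → padding 1

1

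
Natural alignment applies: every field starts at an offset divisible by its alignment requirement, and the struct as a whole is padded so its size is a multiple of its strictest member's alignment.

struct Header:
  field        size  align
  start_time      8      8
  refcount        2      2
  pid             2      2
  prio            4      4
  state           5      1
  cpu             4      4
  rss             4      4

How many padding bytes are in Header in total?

3

@0: start_time [8B, align 8] → 8
@8: refcount [2B, align 2] → 10
@10: pid [2B, align 2] → 12
@12: prio [4B, align 4] → 16
@16: state [5B, align 1] → 21
+3 pad (align 4)
@24: cpu [4B, align 4] → 28
@28: rss [4B, align 4] → 32
size 32, align 8
data bytes 29, size 32 → padding 3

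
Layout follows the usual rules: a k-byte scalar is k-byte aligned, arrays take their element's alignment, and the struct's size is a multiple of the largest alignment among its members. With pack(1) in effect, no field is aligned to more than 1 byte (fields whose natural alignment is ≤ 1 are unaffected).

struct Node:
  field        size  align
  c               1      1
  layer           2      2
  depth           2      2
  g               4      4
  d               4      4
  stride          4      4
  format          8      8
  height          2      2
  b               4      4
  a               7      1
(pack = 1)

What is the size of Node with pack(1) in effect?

c at 0 (size 1, align 1) → ends 1
layer at 1 (size 2, align 1) → ends 3
depth at 3 (size 2, align 1) → ends 5
g at 5 (size 4, align 1) → ends 9
d at 9 (size 4, align 1) → ends 13
stride at 13 (size 4, align 1) → ends 17
format at 17 (size 8, align 1) → ends 25
height at 25 (size 2, align 1) → ends 27
b at 27 (size 4, align 1) → ends 31
a at 31 (size 7, align 1) → ends 38
total 38 bytes, alignment 1

38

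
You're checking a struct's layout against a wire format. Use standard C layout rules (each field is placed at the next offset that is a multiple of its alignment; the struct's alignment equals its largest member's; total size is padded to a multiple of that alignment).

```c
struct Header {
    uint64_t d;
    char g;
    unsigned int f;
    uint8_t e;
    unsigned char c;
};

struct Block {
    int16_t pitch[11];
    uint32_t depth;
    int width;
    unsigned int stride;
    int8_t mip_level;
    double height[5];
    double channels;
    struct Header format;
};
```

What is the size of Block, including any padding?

Header: @0: d [8B, align 8] → 8; @8: g [1B, align 1] → 9; +3 pad (align 4); @12: f [4B, align 4] → 16; @16: e [1B, align 1] → 17; @17: c [1B, align 1] → 18; +6 tail pad (align 8); size 24, align 8
@0: pitch [22B, align 2] → 22
+2 pad (align 4)
@24: depth [4B, align 4] → 28
@28: width [4B, align 4] → 32
@32: stride [4B, align 4] → 36
@36: mip_level [1B, align 1] → 37
+3 pad (align 8)
@40: height [40B, align 8] → 80
@80: channels [8B, align 8] → 88
@88: format [24B, align 8] → 112
size 112, align 8

112 bytes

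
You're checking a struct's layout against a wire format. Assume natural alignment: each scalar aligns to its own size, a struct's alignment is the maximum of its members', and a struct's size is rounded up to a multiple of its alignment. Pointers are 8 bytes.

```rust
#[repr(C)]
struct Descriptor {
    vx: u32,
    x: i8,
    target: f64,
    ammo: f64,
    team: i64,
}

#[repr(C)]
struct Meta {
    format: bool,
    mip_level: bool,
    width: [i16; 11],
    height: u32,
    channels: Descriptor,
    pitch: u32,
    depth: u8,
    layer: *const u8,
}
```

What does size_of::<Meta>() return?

80 bytes

Descriptor: 0..4  vx  (4B, 4-aligned); 4..5  x  (1B, 1-aligned); 5..8  -- padding (3B); 8..16  target  (8B, 8-aligned); 16..24  ammo  (8B, 8-aligned); 24..32  team  (8B, 8-aligned); sizeof = 32, alignof = 8
0..1  format  (1B, 1-aligned)
1..2  mip_level  (1B, 1-aligned)
2..24  width  (22B, 2-aligned)
24..28  height  (4B, 4-aligned)
28..32  -- padding (4B)
32..64  channels  (32B, 8-aligned)
64..68  pitch  (4B, 4-aligned)
68..69  depth  (1B, 1-aligned)
69..72  -- padding (3B)
72..80  layer  (8B, 8-aligned)
sizeof = 80, alignof = 8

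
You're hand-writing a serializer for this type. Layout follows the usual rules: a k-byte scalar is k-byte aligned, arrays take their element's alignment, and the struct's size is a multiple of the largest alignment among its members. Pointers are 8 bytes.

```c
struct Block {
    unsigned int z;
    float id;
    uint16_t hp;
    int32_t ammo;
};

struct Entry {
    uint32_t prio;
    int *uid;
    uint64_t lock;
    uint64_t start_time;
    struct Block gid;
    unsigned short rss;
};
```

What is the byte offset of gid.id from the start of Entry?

36

Block: @0: z [4B, align 4] → 4; @4: id [4B, align 4] → 8; @8: hp [2B, align 2] → 10; +2 pad (align 4); @12: ammo [4B, align 4] → 16; size 16, align 4
@0: prio [4B, align 4] → 4
+4 pad (align 8)
@8: uid [8B, align 8] → 16
@16: lock [8B, align 8] → 24
@24: start_time [8B, align 8] → 32
@32: gid [16B, align 4] → 48
within Block: id at 4
32 + 4 = 36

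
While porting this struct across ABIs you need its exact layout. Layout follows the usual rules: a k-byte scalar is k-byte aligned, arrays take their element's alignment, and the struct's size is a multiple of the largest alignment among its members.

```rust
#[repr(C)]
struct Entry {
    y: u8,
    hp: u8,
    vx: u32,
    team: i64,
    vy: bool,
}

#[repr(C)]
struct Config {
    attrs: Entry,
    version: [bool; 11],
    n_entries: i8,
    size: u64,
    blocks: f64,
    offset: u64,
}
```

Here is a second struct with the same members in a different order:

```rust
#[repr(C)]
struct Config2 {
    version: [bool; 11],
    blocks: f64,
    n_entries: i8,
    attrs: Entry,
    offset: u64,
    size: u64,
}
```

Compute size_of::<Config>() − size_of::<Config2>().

-8

Entry: @0: y [1B, align 1] → 1; @1: hp [1B, align 1] → 2; +2 pad (align 4); @4: vx [4B, align 4] → 8; @8: team [8B, align 8] → 16; @16: vy [1B, align 1] → 17; +7 tail pad (align 8); size 24, align 8
@0: attrs [24B, align 8] → 24
@24: version [11B, align 1] → 35
@35: n_entries [1B, align 1] → 36
+4 pad (align 8)
@40: size [8B, align 8] → 48
@48: blocks [8B, align 8] → 56
@56: offset [8B, align 8] → 64
size 64, align 8
— Config2 —
@0: version [11B, align 1] → 11
+5 pad (align 8)
@16: blocks [8B, align 8] → 24
@24: n_entries [1B, align 1] → 25
+7 pad (align 8)
@32: attrs [24B, align 8] → 56
@56: offset [8B, align 8] → 64
@64: size [8B, align 8] → 72
size 72, align 8
64 − 72 = -8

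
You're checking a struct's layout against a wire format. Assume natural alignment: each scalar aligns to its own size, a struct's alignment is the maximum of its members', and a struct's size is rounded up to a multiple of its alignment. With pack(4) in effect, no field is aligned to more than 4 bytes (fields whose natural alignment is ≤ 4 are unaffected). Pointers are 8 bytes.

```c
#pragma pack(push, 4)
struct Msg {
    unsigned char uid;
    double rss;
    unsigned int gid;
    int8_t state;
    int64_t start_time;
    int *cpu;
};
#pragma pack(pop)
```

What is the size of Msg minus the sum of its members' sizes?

6

uid at 0 (size 1, align 1) → ends 1
pad 3 to align 4 for rss
rss at 4 (size 8, align 4) → ends 12
gid at 12 (size 4, align 4) → ends 16
state at 16 (size 1, align 1) → ends 17
pad 3 to align 4 for start_time
start_time at 20 (size 8, align 4) → ends 28
cpu at 28 (size 8, align 4) → ends 36
total 36 bytes, alignment 4
data bytes 30, size 36 → padding 6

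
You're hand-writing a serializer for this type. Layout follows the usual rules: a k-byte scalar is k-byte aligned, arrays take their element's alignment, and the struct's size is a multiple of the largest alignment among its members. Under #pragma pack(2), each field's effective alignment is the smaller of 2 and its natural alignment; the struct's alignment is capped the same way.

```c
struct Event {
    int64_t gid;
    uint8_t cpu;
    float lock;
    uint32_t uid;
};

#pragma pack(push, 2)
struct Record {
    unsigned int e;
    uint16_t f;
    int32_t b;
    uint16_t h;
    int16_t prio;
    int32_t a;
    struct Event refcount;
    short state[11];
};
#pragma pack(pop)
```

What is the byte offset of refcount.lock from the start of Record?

Event: 0..8  gid  (8B, 8-aligned); 8..9  cpu  (1B, 1-aligned); 9..12  -- padding (3B); 12..16  lock  (4B, 4-aligned); 16..20  uid  (4B, 4-aligned); 20..24  -- tail padding (4B); sizeof = 24, alignof = 8
0..4  e  (4B, 2-aligned)
4..6  f  (2B, 2-aligned)
6..10  b  (4B, 2-aligned)
10..12  h  (2B, 2-aligned)
12..14  prio  (2B, 2-aligned)
14..18  a  (4B, 2-aligned)
18..42  refcount  (24B, 2-aligned)
within Event: lock at 12
18 + 12 = 30

30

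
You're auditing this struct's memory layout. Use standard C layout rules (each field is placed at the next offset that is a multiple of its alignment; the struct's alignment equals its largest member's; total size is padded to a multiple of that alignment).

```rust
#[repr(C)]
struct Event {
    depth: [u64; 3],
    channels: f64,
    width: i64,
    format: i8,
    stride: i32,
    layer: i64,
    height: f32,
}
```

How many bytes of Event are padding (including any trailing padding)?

7

0..24  depth  (24B, 8-aligned)
24..32  channels  (8B, 8-aligned)
32..40  width  (8B, 8-aligned)
40..41  format  (1B, 1-aligned)
41..44  -- padding (3B)
44..48  stride  (4B, 4-aligned)
48..56  layer  (8B, 8-aligned)
56..60  height  (4B, 4-aligned)
60..64  -- tail padding (4B)
sizeof = 64, alignof = 8
data bytes 57, size 64 → padding 7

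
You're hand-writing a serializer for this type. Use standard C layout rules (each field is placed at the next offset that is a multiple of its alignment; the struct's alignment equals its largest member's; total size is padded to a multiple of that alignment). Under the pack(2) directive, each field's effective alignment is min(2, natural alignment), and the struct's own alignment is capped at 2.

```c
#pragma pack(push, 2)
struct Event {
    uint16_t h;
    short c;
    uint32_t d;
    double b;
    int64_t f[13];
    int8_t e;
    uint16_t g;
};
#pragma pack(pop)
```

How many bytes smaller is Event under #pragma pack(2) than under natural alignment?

4

natural layout:
  0..2  h  (2B, 2-aligned)
  2..4  c  (2B, 2-aligned)
  4..8  d  (4B, 4-aligned)
  8..16  b  (8B, 8-aligned)
  16..120  f  (104B, 8-aligned)
  120..121  e  (1B, 1-aligned)
  121..122  -- padding (1B)
  122..124  g  (2B, 2-aligned)
  124..128  -- tail padding (4B)
  sizeof = 128, alignof = 8
packed(2) layout:
  0..2  h  (2B, 2-aligned)
  2..4  c  (2B, 2-aligned)
  4..8  d  (4B, 2-aligned)
  8..16  b  (8B, 2-aligned)
  16..120  f  (104B, 2-aligned)
  120..121  e  (1B, 1-aligned)
  121..122  -- padding (1B)
  122..124  g  (2B, 2-aligned)
  sizeof = 124, alignof = 2
128 − 124 = 4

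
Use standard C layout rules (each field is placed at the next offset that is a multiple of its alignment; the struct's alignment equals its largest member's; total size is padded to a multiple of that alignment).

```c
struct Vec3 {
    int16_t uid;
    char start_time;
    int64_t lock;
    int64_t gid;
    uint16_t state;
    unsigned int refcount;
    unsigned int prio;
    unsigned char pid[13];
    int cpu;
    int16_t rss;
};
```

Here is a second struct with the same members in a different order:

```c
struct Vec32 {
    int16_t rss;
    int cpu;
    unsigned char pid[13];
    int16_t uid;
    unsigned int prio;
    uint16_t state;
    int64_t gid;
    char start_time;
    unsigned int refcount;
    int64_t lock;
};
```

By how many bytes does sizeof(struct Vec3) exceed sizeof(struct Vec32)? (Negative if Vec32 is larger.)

@0: uid [2B, align 2] → 2
@2: start_time [1B, align 1] → 3
+5 pad (align 8)
@8: lock [8B, align 8] → 16
@16: gid [8B, align 8] → 24
@24: state [2B, align 2] → 26
+2 pad (align 4)
@28: refcount [4B, align 4] → 32
@32: prio [4B, align 4] → 36
@36: pid [13B, align 1] → 49
+3 pad (align 4)
@52: cpu [4B, align 4] → 56
@56: rss [2B, align 2] → 58
+6 tail pad (align 8)
size 64, align 8
— Vec32 —
@0: rss [2B, align 2] → 2
+2 pad (align 4)
@4: cpu [4B, align 4] → 8
@8: pid [13B, align 1] → 21
+1 pad (align 2)
@22: uid [2B, align 2] → 24
@24: prio [4B, align 4] → 28
@28: state [2B, align 2] → 30
+2 pad (align 8)
@32: gid [8B, align 8] → 40
@40: start_time [1B, align 1] → 41
+3 pad (align 4)
@44: refcount [4B, align 4] → 48
@48: lock [8B, align 8] → 56
size 56, align 8
64 − 56 = 8

8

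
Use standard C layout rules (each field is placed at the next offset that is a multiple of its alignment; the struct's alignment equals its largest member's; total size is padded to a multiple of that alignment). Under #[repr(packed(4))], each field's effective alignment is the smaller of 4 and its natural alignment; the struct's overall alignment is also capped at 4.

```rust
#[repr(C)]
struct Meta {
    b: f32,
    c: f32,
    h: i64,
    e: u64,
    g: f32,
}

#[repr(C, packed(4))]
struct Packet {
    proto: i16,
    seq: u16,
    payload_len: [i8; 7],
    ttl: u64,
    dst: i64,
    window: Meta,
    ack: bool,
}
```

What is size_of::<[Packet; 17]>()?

1088

Meta: b at 0 (size 4, align 4) → ends 4; c at 4 (size 4, align 4) → ends 8; h at 8 (size 8, align 8) → ends 16; e at 16 (size 8, align 8) → ends 24; g at 24 (size 4, align 4) → ends 28; tail pad 4 to reach multiple of 8; total 32 bytes, alignment 8
proto at 0 (size 2, align 2) → ends 2
seq at 2 (size 2, align 2) → ends 4
payload_len at 4 (size 7, align 1) → ends 11
pad 1 to align 4 for ttl
ttl at 12 (size 8, align 4) → ends 20
dst at 20 (size 8, align 4) → ends 28
window at 28 (size 32, align 4) → ends 60
ack at 60 (size 1, align 1) → ends 61
tail pad 3 to reach multiple of 4
total 64 bytes, alignment 4
array of 17: 17 × 64 = 1088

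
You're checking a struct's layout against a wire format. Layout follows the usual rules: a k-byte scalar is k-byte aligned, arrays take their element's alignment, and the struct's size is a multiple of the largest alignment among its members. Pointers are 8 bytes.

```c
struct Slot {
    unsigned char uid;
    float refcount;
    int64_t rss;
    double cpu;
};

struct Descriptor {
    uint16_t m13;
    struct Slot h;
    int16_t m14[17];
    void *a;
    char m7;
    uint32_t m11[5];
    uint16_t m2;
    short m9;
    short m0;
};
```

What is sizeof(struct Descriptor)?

Slot: @0: uid [1B, align 1] → 1; +3 pad (align 4); @4: refcount [4B, align 4] → 8; @8: rss [8B, align 8] → 16; @16: cpu [8B, align 8] → 24; size 24, align 8
@0: m13 [2B, align 2] → 2
+6 pad (align 8)
@8: h [24B, align 8] → 32
@32: m14 [34B, align 2] → 66
+6 pad (align 8)
@72: a [8B, align 8] → 80
@80: m7 [1B, align 1] → 81
+3 pad (align 4)
@84: m11 [20B, align 4] → 104
@104: m2 [2B, align 2] → 106
@106: m9 [2B, align 2] → 108
@108: m0 [2B, align 2] → 110
+2 tail pad (align 8)
size 112, align 8

112 bytes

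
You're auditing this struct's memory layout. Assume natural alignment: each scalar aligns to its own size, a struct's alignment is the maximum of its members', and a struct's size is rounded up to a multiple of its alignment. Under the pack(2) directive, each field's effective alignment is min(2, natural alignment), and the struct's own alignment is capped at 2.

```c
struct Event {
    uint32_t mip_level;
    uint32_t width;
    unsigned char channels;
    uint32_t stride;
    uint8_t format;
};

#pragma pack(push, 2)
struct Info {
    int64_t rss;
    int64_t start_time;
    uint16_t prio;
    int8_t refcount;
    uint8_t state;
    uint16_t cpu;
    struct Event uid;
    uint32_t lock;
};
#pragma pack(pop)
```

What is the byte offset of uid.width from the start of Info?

26

Event: 0..4  mip_level  (4B, 4-aligned); 4..8  width  (4B, 4-aligned); 8..9  channels  (1B, 1-aligned); 9..12  -- padding (3B); 12..16  stride  (4B, 4-aligned); 16..17  format  (1B, 1-aligned); 17..20  -- tail padding (3B); sizeof = 20, alignof = 4
0..8  rss  (8B, 2-aligned)
8..16  start_time  (8B, 2-aligned)
16..18  prio  (2B, 2-aligned)
18..19  refcount  (1B, 1-aligned)
19..20  state  (1B, 1-aligned)
20..22  cpu  (2B, 2-aligned)
22..42  uid  (20B, 2-aligned)
within Event: width at 4
22 + 4 = 26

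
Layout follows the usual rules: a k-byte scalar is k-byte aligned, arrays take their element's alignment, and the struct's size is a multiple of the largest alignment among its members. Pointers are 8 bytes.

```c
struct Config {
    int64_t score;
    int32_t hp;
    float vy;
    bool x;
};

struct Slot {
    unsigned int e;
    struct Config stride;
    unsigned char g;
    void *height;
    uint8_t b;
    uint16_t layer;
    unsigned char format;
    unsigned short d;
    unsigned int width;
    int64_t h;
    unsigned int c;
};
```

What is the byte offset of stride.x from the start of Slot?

Config: 0..8  score  (8B, 8-aligned); 8..12  hp  (4B, 4-aligned); 12..16  vy  (4B, 4-aligned); 16..17  x  (1B, 1-aligned); 17..24  -- tail padding (7B); sizeof = 24, alignof = 8
0..4  e  (4B, 4-aligned)
4..8  -- padding (4B)
8..32  stride  (24B, 8-aligned)
within Config: x at 16
8 + 16 = 24

24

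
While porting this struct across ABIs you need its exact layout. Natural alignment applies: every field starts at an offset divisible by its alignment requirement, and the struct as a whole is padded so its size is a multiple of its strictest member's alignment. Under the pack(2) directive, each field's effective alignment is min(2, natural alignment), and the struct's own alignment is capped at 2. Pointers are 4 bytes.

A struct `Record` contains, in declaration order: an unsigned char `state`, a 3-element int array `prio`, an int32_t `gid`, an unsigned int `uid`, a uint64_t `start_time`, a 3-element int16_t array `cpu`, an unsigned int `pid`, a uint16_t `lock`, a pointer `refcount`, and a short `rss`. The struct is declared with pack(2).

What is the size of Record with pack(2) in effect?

@0: state [1B, align 1] → 1
+1 pad (align 2)
@2: prio [12B, align 2] → 14
@14: gid [4B, align 2] → 18
@18: uid [4B, align 2] → 22
@22: start_time [8B, align 2] → 30
@30: cpu [6B, align 2] → 36
@36: pid [4B, align 2] → 40
@40: lock [2B, align 2] → 42
@42: refcount [4B, align 2] → 46
@46: rss [2B, align 2] → 48
size 48, align 2

48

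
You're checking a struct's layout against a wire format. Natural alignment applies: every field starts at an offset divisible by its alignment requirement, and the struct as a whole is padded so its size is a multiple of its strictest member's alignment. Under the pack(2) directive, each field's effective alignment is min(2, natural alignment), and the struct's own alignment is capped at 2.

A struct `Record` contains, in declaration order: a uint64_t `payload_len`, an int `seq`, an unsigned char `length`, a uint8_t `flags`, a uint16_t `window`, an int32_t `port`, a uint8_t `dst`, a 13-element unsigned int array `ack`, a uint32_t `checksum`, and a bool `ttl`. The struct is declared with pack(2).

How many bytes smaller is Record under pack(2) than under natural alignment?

8

natural layout:
  @0: payload_len [8B, align 8] → 8
  @8: seq [4B, align 4] → 12
  @12: length [1B, align 1] → 13
  @13: flags [1B, align 1] → 14
  @14: window [2B, align 2] → 16
  @16: port [4B, align 4] → 20
  @20: dst [1B, align 1] → 21
  +3 pad (align 4)
  @24: ack [52B, align 4] → 76
  @76: checksum [4B, align 4] → 80
  @80: ttl [1B, align 1] → 81
  +7 tail pad (align 8)
  size 88, align 8
packed(2) layout:
  @0: payload_len [8B, align 2] → 8
  @8: seq [4B, align 2] → 12
  @12: length [1B, align 1] → 13
  @13: flags [1B, align 1] → 14
  @14: window [2B, align 2] → 16
  @16: port [4B, align 2] → 20
  @20: dst [1B, align 1] → 21
  +1 pad (align 2)
  @22: ack [52B, align 2] → 74
  @74: checksum [4B, align 2] → 78
  @78: ttl [1B, align 1] → 79
  +1 tail pad (align 2)
  size 80, align 2
88 − 80 = 8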